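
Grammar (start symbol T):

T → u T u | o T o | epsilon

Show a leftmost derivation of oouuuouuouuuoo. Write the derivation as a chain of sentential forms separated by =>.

T => oTo   [T → o T o]
oTo => ooToo   [T → o T o]
ooToo => oouTuoo   [T → u T u]
oouTuoo => oouuTuuoo   [T → u T u]
oouuTuuoo => oouuuTuuuoo   [T → u T u]
oouuuTuuuoo => oouuuoTouuuoo   [T → o T o]
oouuuoTouuuoo => oouuuouTuouuuoo   [T → u T u]
oouuuouTuouuuoo => oouuuouuouuuoo   [T → epsilon]

T => oTo => ooToo => oouTuoo => oouuTuuoo => oouuuTuuuoo => oouuuoTouuuoo => oouuuouTuouuuoo => oouuuouuouuuoo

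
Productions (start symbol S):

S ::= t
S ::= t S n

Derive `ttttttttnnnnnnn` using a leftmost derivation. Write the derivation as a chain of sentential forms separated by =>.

S=>tSn=>ttSnn=>tttSnnn=>ttttSnnnn=>tttttSnnnnn=>ttttttSnnnnnn=>tttttttSnnnnnnn=>ttttttttnnnnnnn

S => tSn   [S ::= t S n]
tSn => ttSnn   [S ::= t S n]
ttSnn => tttSnnn   [S ::= t S n]
tttSnnn => ttttSnnnn   [S ::= t S n]
ttttSnnnn => tttttSnnnnn   [S ::= t S n]
tttttSnnnnn => ttttttSnnnnnn   [S ::= t S n]
ttttttSnnnnnn => tttttttSnnnnnnn   [S ::= t S n]
tttttttSnnnnnnn => ttttttttnnnnnnn   [S ::= t]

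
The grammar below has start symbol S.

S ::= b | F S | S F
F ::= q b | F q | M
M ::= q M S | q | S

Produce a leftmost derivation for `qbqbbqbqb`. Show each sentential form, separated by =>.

S => SF   [S ::= S F]
SF => FSF   [S ::= F S]
FSF => qbSF   [F ::= q b]
qbSF => qbFSF   [S ::= F S]
qbFSF => qbqbSF   [F ::= q b]
qbqbSF => qbqbSFF   [S ::= S F]
qbqbSFF => qbqbbFF   [S ::= b]
qbqbbFF => qbqbbqbF   [F ::= q b]
qbqbbqbF => qbqbbqbqb   [F ::= q b]

S=>SF=>FSF=>qbSF=>qbFSF=>qbqbSF=>qbqbSFF=>qbqbbFF=>qbqbbqbF=>qbqbbqbqb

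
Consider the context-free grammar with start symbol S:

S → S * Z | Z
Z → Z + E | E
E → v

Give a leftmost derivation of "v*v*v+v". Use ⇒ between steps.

S ⇒ S*Z   [S → S * Z]
S*Z ⇒ S*Z*Z   [S → S * Z]
S*Z*Z ⇒ Z*Z*Z   [S → Z]
Z*Z*Z ⇒ E*Z*Z   [Z → E]
E*Z*Z ⇒ v*Z*Z   [E → v]
v*Z*Z ⇒ v*E*Z   [Z → E]
v*E*Z ⇒ v*v*Z   [E → v]
v*v*Z ⇒ v*v*Z+E   [Z → Z + E]
v*v*Z+E ⇒ v*v*E+E   [Z → E]
v*v*E+E ⇒ v*v*v+E   [E → v]
v*v*v+E ⇒ v*v*v+v   [E → v]

S⇒S*Z⇒S*Z*Z⇒Z*Z*Z⇒E*Z*Z⇒v*Z*Z⇒v*E*Z⇒v*v*Z⇒v*v*Z+E⇒v*v*E+E⇒v*v*v+E⇒v*v*v+v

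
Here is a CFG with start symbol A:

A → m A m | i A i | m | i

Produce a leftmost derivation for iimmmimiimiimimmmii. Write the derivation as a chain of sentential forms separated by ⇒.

A ⇒ iAi   [A → i A i]
iAi ⇒ iiAii   [A → i A i]
iiAii ⇒ iimAmii   [A → m A m]
iimAmii ⇒ iimmAmmii   [A → m A m]
iimmAmmii ⇒ iimmmAmmmii   [A → m A m]
iimmmAmmmii ⇒ iimmmiAimmmii   [A → i A i]
iimmmiAimmmii ⇒ iimmmimAmimmmii   [A → m A m]
iimmmimAmimmmii ⇒ iimmmimiAimimmmii   [A → i A i]
iimmmimiAimimmmii ⇒ iimmmimiiAiimimmmii   [A → i A i]
iimmmimiiAiimimmmii ⇒ iimmmimiimiimimmmii   [A → m]

A⇒iAi⇒iiAii⇒iimAmii⇒iimmAmmii⇒iimmmAmmmii⇒iimmmiAimmmii⇒iimmmimAmimmmii⇒iimmmimiAimimmmii⇒iimmmimiiAiimimmmii⇒iimmmimiimiimimmmii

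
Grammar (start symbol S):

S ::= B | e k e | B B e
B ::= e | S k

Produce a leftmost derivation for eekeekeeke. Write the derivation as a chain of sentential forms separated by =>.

S => BBe   [S ::= B B e]
BBe => eBe   [B ::= e]
eBe => eSke   [B ::= S k]
eSke => eBBeke   [S ::= B B e]
eBBeke => eSkBeke   [B ::= S k]
eSkBeke => eBBekBeke   [S ::= B B e]
eBBekBeke => eSkBekBeke   [B ::= S k]
eSkBekBeke => eBkBekBeke   [S ::= B]
eBkBekBeke => eekBekBeke   [B ::= e]
eekBekBeke => eekeekBeke   [B ::= e]
eekeekBeke => eekeekeeke   [B ::= e]

S=>BBe=>eBe=>eSke=>eBBeke=>eSkBeke=>eBBekBeke=>eSkBekBeke=>eBkBekBeke=>eekBekBeke=>eekeekBeke=>eekeekeeke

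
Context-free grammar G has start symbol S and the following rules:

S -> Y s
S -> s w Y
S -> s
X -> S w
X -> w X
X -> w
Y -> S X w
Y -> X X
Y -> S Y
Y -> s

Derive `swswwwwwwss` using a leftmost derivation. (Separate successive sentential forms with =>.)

S => Ys   [S -> Y s]
Ys => SYs   [Y -> S Y]
SYs => swYYs   [S -> s w Y]
swYYs => swSXwYs   [Y -> S X w]
swSXwYs => swswYXwYs   [S -> s w Y]
swswYXwYs => swswXXXwYs   [Y -> X X]
swswXXXwYs => swswwXXwYs   [X -> w]
swswwXXwYs => swswwwXwYs   [X -> w]
swswwwXwYs => swswwwwXwYs   [X -> w X]
swswwwwXwYs => swswwwwwwYs   [X -> w]
swswwwwwwYs => swswwwwwwss   [Y -> s]

S => Ys => SYs => swYYs => swSXwYs => swswYXwYs => swswXXXwYs => swswwXXwYs => swswwwXwYs => swswwwwXwYs => swswwwwwwYs => swswwwwwwss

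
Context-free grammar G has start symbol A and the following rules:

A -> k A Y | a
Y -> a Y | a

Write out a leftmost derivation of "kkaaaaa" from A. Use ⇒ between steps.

A ⇒ kAY ⇒ kkAYY ⇒ kkaYY ⇒ kkaaYY ⇒ kkaaaY ⇒ kkaaaaY ⇒ kkaaaaa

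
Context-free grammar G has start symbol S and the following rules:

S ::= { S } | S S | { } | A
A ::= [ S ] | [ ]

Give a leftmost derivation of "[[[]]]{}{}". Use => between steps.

S=>SS=>SSS=>ASS=>[S]SS=>[A]SS=>[[S]]SS=>[[A]]SS=>[[[]]]SS=>[[[]]]{}S=>[[[]]]{}{}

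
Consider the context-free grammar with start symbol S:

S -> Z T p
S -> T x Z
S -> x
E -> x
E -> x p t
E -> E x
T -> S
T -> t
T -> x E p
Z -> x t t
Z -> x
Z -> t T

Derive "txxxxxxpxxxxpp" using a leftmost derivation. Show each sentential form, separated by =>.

S => ZTp => tTTp => txEpTp => txExpTp => txExxpTp => txExxxpTp => txExxxxpTp => txxxxxxpTp => txxxxxxpxEpp => txxxxxxpxExpp => txxxxxxpxExxpp => txxxxxxpxxxxpp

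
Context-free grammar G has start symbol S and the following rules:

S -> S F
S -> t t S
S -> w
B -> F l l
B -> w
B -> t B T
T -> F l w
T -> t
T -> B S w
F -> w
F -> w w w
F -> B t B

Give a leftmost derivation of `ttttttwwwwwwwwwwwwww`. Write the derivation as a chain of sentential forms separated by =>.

S => ttS => ttSF => ttttSF => ttttSFF => ttttSFFF => ttttSFFFF => ttttSFFFFF => ttttttSFFFFF => ttttttwFFFFF => ttttttwwwwFFFF => ttttttwwwwwFFF => ttttttwwwwwwwwFF => ttttttwwwwwwwwwwwF => ttttttwwwwwwwwwwwwww

S => ttS   [S -> t t S]
ttS => ttSF   [S -> S F]
ttSF => ttttSF   [S -> t t S]
ttttSF => ttttSFF   [S -> S F]
ttttSFF => ttttSFFF   [S -> S F]
ttttSFFF => ttttSFFFF   [S -> S F]
ttttSFFFF => ttttSFFFFF   [S -> S F]
ttttSFFFFF => ttttttSFFFFF   [S -> t t S]
ttttttSFFFFF => ttttttwFFFFF   [S -> w]
ttttttwFFFFF => ttttttwwwwFFFF   [F -> w w w]
ttttttwwwwFFFF => ttttttwwwwwFFF   [F -> w]
ttttttwwwwwFFF => ttttttwwwwwwwwFF   [F -> w w w]
ttttttwwwwwwwwFF => ttttttwwwwwwwwwwwF   [F -> w w w]
ttttttwwwwwwwwwwwF => ttttttwwwwwwwwwwwwww   [F -> w w w]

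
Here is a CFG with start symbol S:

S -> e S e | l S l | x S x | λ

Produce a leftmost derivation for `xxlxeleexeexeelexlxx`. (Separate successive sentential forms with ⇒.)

S ⇒ xSx ⇒ xxSxx ⇒ xxlSlxx ⇒ xxlxSxlxx ⇒ xxlxeSexlxx ⇒ xxlxelSlexlxx ⇒ xxlxeleSelexlxx ⇒ xxlxeleeSeelexlxx ⇒ xxlxeleexSxeelexlxx ⇒ xxlxeleexeSexeelexlxx ⇒ xxlxeleexeexeelexlxx

S ⇒ xSx   [S -> x S x]
xSx ⇒ xxSxx   [S -> x S x]
xxSxx ⇒ xxlSlxx   [S -> l S l]
xxlSlxx ⇒ xxlxSxlxx   [S -> x S x]
xxlxSxlxx ⇒ xxlxeSexlxx   [S -> e S e]
xxlxeSexlxx ⇒ xxlxelSlexlxx   [S -> l S l]
xxlxelSlexlxx ⇒ xxlxeleSelexlxx   [S -> e S e]
xxlxeleSelexlxx ⇒ xxlxeleeSeelexlxx   [S -> e S e]
xxlxeleeSeelexlxx ⇒ xxlxeleexSxeelexlxx   [S -> x S x]
xxlxeleexSxeelexlxx ⇒ xxlxeleexeSexeelexlxx   [S -> e S e]
xxlxeleexeSexeelexlxx ⇒ xxlxeleexeexeelexlxx   [S -> λ]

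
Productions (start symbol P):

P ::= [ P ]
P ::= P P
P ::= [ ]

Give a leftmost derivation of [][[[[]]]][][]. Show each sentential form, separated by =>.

P => PP => []P => []PP => []PPP => [][P]PP => [][[P]]PP => [][[[P]]]PP => [][[[[]]]]PP => [][[[[]]]][]P => [][[[[]]]][][]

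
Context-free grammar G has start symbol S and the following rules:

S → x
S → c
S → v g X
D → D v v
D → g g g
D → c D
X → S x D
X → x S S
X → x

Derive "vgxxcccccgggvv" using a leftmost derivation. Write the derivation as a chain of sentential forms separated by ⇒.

S ⇒ vgX ⇒ vgSxD ⇒ vgxxD ⇒ vgxxcD ⇒ vgxxccD ⇒ vgxxccDvv ⇒ vgxxcccDvv ⇒ vgxxccccDvv ⇒ vgxxcccccDvv ⇒ vgxxcccccgggvv

S ⇒ vgX   [S → v g X]
vgX ⇒ vgSxD   [X → S x D]
vgSxD ⇒ vgxxD   [S → x]
vgxxD ⇒ vgxxcD   [D → c D]
vgxxcD ⇒ vgxxccD   [D → c D]
vgxxccD ⇒ vgxxccDvv   [D → D v v]
vgxxccDvv ⇒ vgxxcccDvv   [D → c D]
vgxxcccDvv ⇒ vgxxccccDvv   [D → c D]
vgxxccccDvv ⇒ vgxxcccccDvv   [D → c D]
vgxxcccccDvv ⇒ vgxxcccccgggvv   [D → g g g]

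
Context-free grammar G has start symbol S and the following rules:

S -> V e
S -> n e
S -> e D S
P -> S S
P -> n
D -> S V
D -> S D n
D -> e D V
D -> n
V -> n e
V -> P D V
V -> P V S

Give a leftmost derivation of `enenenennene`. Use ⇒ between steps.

S ⇒ eDS ⇒ eSVS ⇒ eneVS ⇒ enePDVS ⇒ eneSSDVS ⇒ eneneSDVS ⇒ eneneneDVS ⇒ enenenenVS ⇒ enenenenneS ⇒ enenenennene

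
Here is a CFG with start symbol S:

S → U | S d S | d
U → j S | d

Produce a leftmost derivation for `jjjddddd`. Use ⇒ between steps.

S⇒SdS⇒SdSdS⇒UdSdS⇒jSdSdS⇒jUdSdS⇒jjSdSdS⇒jjUdSdS⇒jjjSdSdS⇒jjjddSdS⇒jjjddddS⇒jjjddddd

S ⇒ SdS   [S → S d S]
SdS ⇒ SdSdS   [S → S d S]
SdSdS ⇒ UdSdS   [S → U]
UdSdS ⇒ jSdSdS   [U → j S]
jSdSdS ⇒ jUdSdS   [S → U]
jUdSdS ⇒ jjSdSdS   [U → j S]
jjSdSdS ⇒ jjUdSdS   [S → U]
jjUdSdS ⇒ jjjSdSdS   [U → j S]
jjjSdSdS ⇒ jjjddSdS   [S → d]
jjjddSdS ⇒ jjjddddS   [S → d]
jjjddddS ⇒ jjjddddd   [S → d]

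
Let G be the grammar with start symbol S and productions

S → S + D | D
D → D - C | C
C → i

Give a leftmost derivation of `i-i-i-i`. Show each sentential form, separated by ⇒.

S ⇒ D ⇒ D-C ⇒ D-C-C ⇒ D-C-C-C ⇒ C-C-C-C ⇒ i-C-C-C ⇒ i-i-C-C ⇒ i-i-i-C ⇒ i-i-i-i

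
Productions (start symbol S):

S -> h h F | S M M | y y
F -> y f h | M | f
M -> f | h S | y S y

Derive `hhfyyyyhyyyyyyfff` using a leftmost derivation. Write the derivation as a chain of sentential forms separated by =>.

S=>SMM=>SMMMM=>hhFMMMM=>hhfMMMM=>hhfySyMMM=>hhfyyyyMMM=>hhfyyyyhSMM=>hhfyyyyhSMMMM=>hhfyyyyhyyMMMM=>hhfyyyyhyyySyMMM=>hhfyyyyhyyyyyyMMM=>hhfyyyyhyyyyyyfMM=>hhfyyyyhyyyyyyffM=>hhfyyyyhyyyyyyfff

S => SMM   [S -> S M M]
SMM => SMMMM   [S -> S M M]
SMMMM => hhFMMMM   [S -> h h F]
hhFMMMM => hhfMMMM   [F -> f]
hhfMMMM => hhfySyMMM   [M -> y S y]
hhfySyMMM => hhfyyyyMMM   [S -> y y]
hhfyyyyMMM => hhfyyyyhSMM   [M -> h S]
hhfyyyyhSMM => hhfyyyyhSMMMM   [S -> S M M]
hhfyyyyhSMMMM => hhfyyyyhyyMMMM   [S -> y y]
hhfyyyyhyyMMMM => hhfyyyyhyyySyMMM   [M -> y S y]
hhfyyyyhyyySyMMM => hhfyyyyhyyyyyyMMM   [S -> y y]
hhfyyyyhyyyyyyMMM => hhfyyyyhyyyyyyfMM   [M -> f]
hhfyyyyhyyyyyyfMM => hhfyyyyhyyyyyyffM   [M -> f]
hhfyyyyhyyyyyyffM => hhfyyyyhyyyyyyfff   [M -> f]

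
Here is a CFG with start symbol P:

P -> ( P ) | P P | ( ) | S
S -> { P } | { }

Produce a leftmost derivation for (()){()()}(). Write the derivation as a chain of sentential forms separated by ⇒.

P ⇒ PP   [P -> P P]
PP ⇒ (P)P   [P -> ( P )]
(P)P ⇒ (())P   [P -> ( )]
(())P ⇒ (())PP   [P -> P P]
(())PP ⇒ (())SP   [P -> S]
(())SP ⇒ (()){P}P   [S -> { P }]
(()){P}P ⇒ (()){PP}P   [P -> P P]
(()){PP}P ⇒ (()){()P}P   [P -> ( )]
(()){()P}P ⇒ (()){()()}P   [P -> ( )]
(()){()()}P ⇒ (()){()()}()   [P -> ( )]

P ⇒ PP ⇒ (P)P ⇒ (())P ⇒ (())PP ⇒ (())SP ⇒ (()){P}P ⇒ (()){PP}P ⇒ (()){()P}P ⇒ (()){()()}P ⇒ (()){()()}()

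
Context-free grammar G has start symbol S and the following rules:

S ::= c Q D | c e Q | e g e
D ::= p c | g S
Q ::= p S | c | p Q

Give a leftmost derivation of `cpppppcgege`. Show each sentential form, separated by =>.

S => cQD => cpQD => cppQD => cpppQD => cppppQD => cpppppQD => cpppppcD => cpppppcgS => cpppppcgege

S => cQD   [S ::= c Q D]
cQD => cpQD   [Q ::= p Q]
cpQD => cppQD   [Q ::= p Q]
cppQD => cpppQD   [Q ::= p Q]
cpppQD => cppppQD   [Q ::= p Q]
cppppQD => cpppppQD   [Q ::= p Q]
cpppppQD => cpppppcD   [Q ::= c]
cpppppcD => cpppppcgS   [D ::= g S]
cpppppcgS => cpppppcgege   [S ::= e g e]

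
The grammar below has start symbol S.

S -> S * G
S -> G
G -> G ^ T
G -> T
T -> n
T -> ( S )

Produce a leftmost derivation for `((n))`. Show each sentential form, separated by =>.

S => G   [S -> G]
G => T   [G -> T]
T => (S)   [T -> ( S )]
(S) => (G)   [S -> G]
(G) => (T)   [G -> T]
(T) => ((S))   [T -> ( S )]
((S)) => ((G))   [S -> G]
((G)) => ((T))   [G -> T]
((T)) => ((n))   [T -> n]

S => G => T => (S) => (G) => (T) => ((S)) => ((G)) => ((T)) => ((n))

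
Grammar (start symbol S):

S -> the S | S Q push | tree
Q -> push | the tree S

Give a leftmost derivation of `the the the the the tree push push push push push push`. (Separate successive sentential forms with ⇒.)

S ⇒ S Q push ⇒ the S Q push ⇒ the the S Q push ⇒ the the S Q push Q push ⇒ the the S Q push Q push Q push ⇒ the the the S Q push Q push Q push ⇒ the the the the S Q push Q push Q push ⇒ the the the the the S Q push Q push Q push ⇒ the the the the the tree Q push Q push Q push ⇒ the the the the the tree push push Q push Q push ⇒ the the the the the tree push push push push Q push ⇒ the the the the the tree push push push push push push

S ⇒ S Q push   [S -> S Q push]
S Q push ⇒ the S Q push   [S -> the S]
the S Q push ⇒ the the S Q push   [S -> the S]
the the S Q push ⇒ the the S Q push Q push   [S -> S Q push]
the the S Q push Q push ⇒ the the S Q push Q push Q push   [S -> S Q push]
the the S Q push Q push Q push ⇒ the the the S Q push Q push Q push   [S -> the S]
the the the S Q push Q push Q push ⇒ the the the the S Q push Q push Q push   [S -> the S]
the the the the S Q push Q push Q push ⇒ the the the the the S Q push Q push Q push   [S -> the S]
the the the the the S Q push Q push Q push ⇒ the the the the the tree Q push Q push Q push   [S -> tree]
the the the the the tree Q push Q push Q push ⇒ the the the the the tree push push Q push Q push   [Q -> push]
the the the the the tree push push Q push Q push ⇒ the the the the the tree push push push push Q push   [Q -> push]
the the the the the tree push push push push Q push ⇒ the the the the the tree push push push push push push   [Q -> push]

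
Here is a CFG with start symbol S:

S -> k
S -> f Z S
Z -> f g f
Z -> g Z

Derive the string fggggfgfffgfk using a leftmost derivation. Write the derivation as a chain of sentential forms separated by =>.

S => fZS   [S -> f Z S]
fZS => fgZS   [Z -> g Z]
fgZS => fggZS   [Z -> g Z]
fggZS => fgggZS   [Z -> g Z]
fgggZS => fggggZS   [Z -> g Z]
fggggZS => fggggfgfS   [Z -> f g f]
fggggfgfS => fggggfgffZS   [S -> f Z S]
fggggfgffZS => fggggfgfffgfS   [Z -> f g f]
fggggfgfffgfS => fggggfgfffgfk   [S -> k]

S=>fZS=>fgZS=>fggZS=>fgggZS=>fggggZS=>fggggfgfS=>fggggfgffZS=>fggggfgfffgfS=>fggggfgfffgfk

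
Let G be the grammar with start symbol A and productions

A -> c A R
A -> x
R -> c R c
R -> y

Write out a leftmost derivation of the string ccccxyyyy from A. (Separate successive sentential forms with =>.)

A => cAR => ccARR => cccARRR => ccccARRRR => ccccxRRRR => ccccxyRRR => ccccxyyRR => ccccxyyyR => ccccxyyyy

A => cAR   [A -> c A R]
cAR => ccARR   [A -> c A R]
ccARR => cccARRR   [A -> c A R]
cccARRR => ccccARRRR   [A -> c A R]
ccccARRRR => ccccxRRRR   [A -> x]
ccccxRRRR => ccccxyRRR   [R -> y]
ccccxyRRR => ccccxyyRR   [R -> y]
ccccxyyRR => ccccxyyyR   [R -> y]
ccccxyyyR => ccccxyyyy   [R -> y]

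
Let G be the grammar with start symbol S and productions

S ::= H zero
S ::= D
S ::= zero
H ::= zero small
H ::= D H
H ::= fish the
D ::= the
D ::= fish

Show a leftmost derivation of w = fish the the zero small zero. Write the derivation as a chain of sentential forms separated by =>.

S => H zero => D H zero => fish H zero => fish D H zero => fish the H zero => fish the D H zero => fish the the H zero => fish the the zero small zero

S => H zero   [S ::= H zero]
H zero => D H zero   [H ::= D H]
D H zero => fish H zero   [D ::= fish]
fish H zero => fish D H zero   [H ::= D H]
fish D H zero => fish the H zero   [D ::= the]
fish the H zero => fish the D H zero   [H ::= D H]
fish the D H zero => fish the the H zero   [D ::= the]
fish the the H zero => fish the the zero small zero   [H ::= zero small]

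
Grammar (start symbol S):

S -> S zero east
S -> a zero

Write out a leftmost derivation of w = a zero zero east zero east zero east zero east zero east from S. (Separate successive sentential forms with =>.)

S => S zero east => S zero east zero east => S zero east zero east zero east => S zero east zero east zero east zero east => S zero east zero east zero east zero east zero east => a zero zero east zero east zero east zero east zero east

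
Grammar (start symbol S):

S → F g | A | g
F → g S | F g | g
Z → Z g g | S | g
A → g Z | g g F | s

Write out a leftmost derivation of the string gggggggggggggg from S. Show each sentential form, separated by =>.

S=>A=>gZ=>gZgg=>gZgggg=>gZgggggg=>gZgggggggg=>gZgggggggggg=>gZgggggggggggg=>gSgggggggggggg=>gggggggggggggg

S => A   [S → A]
A => gZ   [A → g Z]
gZ => gZgg   [Z → Z g g]
gZgg => gZgggg   [Z → Z g g]
gZgggg => gZgggggg   [Z → Z g g]
gZgggggg => gZgggggggg   [Z → Z g g]
gZgggggggg => gZgggggggggg   [Z → Z g g]
gZgggggggggg => gZgggggggggggg   [Z → Z g g]
gZgggggggggggg => gSgggggggggggg   [Z → S]
gSgggggggggggg => gggggggggggggg   [S → g]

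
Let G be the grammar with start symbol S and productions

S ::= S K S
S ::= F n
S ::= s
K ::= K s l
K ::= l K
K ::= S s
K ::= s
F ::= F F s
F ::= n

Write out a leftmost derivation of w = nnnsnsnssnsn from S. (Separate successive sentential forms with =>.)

S => Fn => FFsn => FFsFsn => nFsFsn => nFFssFsn => nFFsFssFsn => nFFsFsFssFsn => nnFsFsFssFsn => nnnsFsFssFsn => nnnsnsFssFsn => nnnsnsnssFsn => nnnsnsnssnsn

S => Fn   [S ::= F n]
Fn => FFsn   [F ::= F F s]
FFsn => FFsFsn   [F ::= F F s]
FFsFsn => nFsFsn   [F ::= n]
nFsFsn => nFFssFsn   [F ::= F F s]
nFFssFsn => nFFsFssFsn   [F ::= F F s]
nFFsFssFsn => nFFsFsFssFsn   [F ::= F F s]
nFFsFsFssFsn => nnFsFsFssFsn   [F ::= n]
nnFsFsFssFsn => nnnsFsFssFsn   [F ::= n]
nnnsFsFssFsn => nnnsnsFssFsn   [F ::= n]
nnnsnsFssFsn => nnnsnsnssFsn   [F ::= n]
nnnsnsnssFsn => nnnsnsnssnsn   [F ::= n]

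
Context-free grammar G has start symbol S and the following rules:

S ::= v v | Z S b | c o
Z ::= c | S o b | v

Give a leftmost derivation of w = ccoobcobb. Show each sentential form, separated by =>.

S => ZSb => cSb => cZSbb => cSobSbb => ccoobSbb => ccoobcobb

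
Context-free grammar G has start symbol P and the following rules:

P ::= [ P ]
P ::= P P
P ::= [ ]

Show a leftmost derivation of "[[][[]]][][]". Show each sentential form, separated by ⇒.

P ⇒ PP ⇒ PPP ⇒ [P]PP ⇒ [PP]PP ⇒ [[]P]PP ⇒ [[][P]]PP ⇒ [[][[]]]PP ⇒ [[][[]]][]P ⇒ [[][[]]][][]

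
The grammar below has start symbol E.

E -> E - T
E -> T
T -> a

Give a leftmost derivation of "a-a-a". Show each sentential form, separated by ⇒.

E ⇒ E-T   [E -> E - T]
E-T ⇒ E-T-T   [E -> E - T]
E-T-T ⇒ T-T-T   [E -> T]
T-T-T ⇒ a-T-T   [T -> a]
a-T-T ⇒ a-a-T   [T -> a]
a-a-T ⇒ a-a-a   [T -> a]

E ⇒ E-T ⇒ E-T-T ⇒ T-T-T ⇒ a-T-T ⇒ a-a-T ⇒ a-a-a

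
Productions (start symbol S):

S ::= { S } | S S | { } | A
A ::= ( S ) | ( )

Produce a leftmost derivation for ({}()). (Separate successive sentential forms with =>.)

S => A   [S ::= A]
A => (S)   [A ::= ( S )]
(S) => (SS)   [S ::= S S]
(SS) => ({}S)   [S ::= { }]
({}S) => ({}A)   [S ::= A]
({}A) => ({}())   [A ::= ( )]

S => A => (S) => (SS) => ({}S) => ({}A) => ({}())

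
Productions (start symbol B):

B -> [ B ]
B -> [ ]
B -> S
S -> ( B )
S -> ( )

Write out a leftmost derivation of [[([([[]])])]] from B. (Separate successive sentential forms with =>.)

B => [B]   [B -> [ B ]]
[B] => [[B]]   [B -> [ B ]]
[[B]] => [[S]]   [B -> S]
[[S]] => [[(B)]]   [S -> ( B )]
[[(B)]] => [[([B])]]   [B -> [ B ]]
[[([B])]] => [[([S])]]   [B -> S]
[[([S])]] => [[([(B)])]]   [S -> ( B )]
[[([(B)])]] => [[([([B])])]]   [B -> [ B ]]
[[([([B])])]] => [[([([[]])])]]   [B -> [ ]]

B => [B] => [[B]] => [[S]] => [[(B)]] => [[([B])]] => [[([S])]] => [[([(B)])]] => [[([([B])])]] => [[([([[]])])]]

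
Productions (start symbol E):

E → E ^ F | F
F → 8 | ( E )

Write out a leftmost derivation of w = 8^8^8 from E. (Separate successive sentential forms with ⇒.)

E ⇒ E^F ⇒ E^F^F ⇒ F^F^F ⇒ 8^F^F ⇒ 8^8^F ⇒ 8^8^8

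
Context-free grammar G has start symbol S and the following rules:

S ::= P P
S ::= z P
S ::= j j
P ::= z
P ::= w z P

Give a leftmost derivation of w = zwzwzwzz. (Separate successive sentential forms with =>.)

S => zP => zwzP => zwzwzP => zwzwzwzP => zwzwzwzz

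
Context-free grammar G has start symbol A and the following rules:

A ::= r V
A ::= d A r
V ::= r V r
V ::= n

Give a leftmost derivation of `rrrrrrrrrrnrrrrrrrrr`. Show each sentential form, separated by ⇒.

A ⇒ rV ⇒ rrVr ⇒ rrrVrr ⇒ rrrrVrrr ⇒ rrrrrVrrrr ⇒ rrrrrrVrrrrr ⇒ rrrrrrrVrrrrrr ⇒ rrrrrrrrVrrrrrrr ⇒ rrrrrrrrrVrrrrrrrr ⇒ rrrrrrrrrrVrrrrrrrrr ⇒ rrrrrrrrrrnrrrrrrrrr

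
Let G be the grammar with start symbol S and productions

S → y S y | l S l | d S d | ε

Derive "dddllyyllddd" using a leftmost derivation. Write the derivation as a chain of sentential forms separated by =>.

S=>dSd=>ddSdd=>dddSddd=>dddlSlddd=>dddllSllddd=>dddllySyllddd=>dddllyyllddd

S => dSd   [S → d S d]
dSd => ddSdd   [S → d S d]
ddSdd => dddSddd   [S → d S d]
dddSddd => dddlSlddd   [S → l S l]
dddlSlddd => dddllSllddd   [S → l S l]
dddllSllddd => dddllySyllddd   [S → y S y]
dddllySyllddd => dddllyyllddd   [S → ε]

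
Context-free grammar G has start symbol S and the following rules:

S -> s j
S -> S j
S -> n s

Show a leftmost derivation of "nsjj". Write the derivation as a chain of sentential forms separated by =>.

S => Sj => Sjj => nsjj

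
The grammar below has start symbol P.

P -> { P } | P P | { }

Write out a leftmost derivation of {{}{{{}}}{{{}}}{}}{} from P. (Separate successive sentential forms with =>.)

P => PP => {P}P => {PP}P => {PPP}P => {{}PP}P => {{}PPP}P => {{}{P}PP}P => {{}{{P}}PP}P => {{}{{{}}}PP}P => {{}{{{}}}{P}P}P => {{}{{{}}}{{P}}P}P => {{}{{{}}}{{{}}}P}P => {{}{{{}}}{{{}}}{}}P => {{}{{{}}}{{{}}}{}}{}

P => PP   [P -> P P]
PP => {P}P   [P -> { P }]
{P}P => {PP}P   [P -> P P]
{PP}P => {PPP}P   [P -> P P]
{PPP}P => {{}PP}P   [P -> { }]
{{}PP}P => {{}PPP}P   [P -> P P]
{{}PPP}P => {{}{P}PP}P   [P -> { P }]
{{}{P}PP}P => {{}{{P}}PP}P   [P -> { P }]
{{}{{P}}PP}P => {{}{{{}}}PP}P   [P -> { }]
{{}{{{}}}PP}P => {{}{{{}}}{P}P}P   [P -> { P }]
{{}{{{}}}{P}P}P => {{}{{{}}}{{P}}P}P   [P -> { P }]
{{}{{{}}}{{P}}P}P => {{}{{{}}}{{{}}}P}P   [P -> { }]
{{}{{{}}}{{{}}}P}P => {{}{{{}}}{{{}}}{}}P   [P -> { }]
{{}{{{}}}{{{}}}{}}P => {{}{{{}}}{{{}}}{}}{}   [P -> { }]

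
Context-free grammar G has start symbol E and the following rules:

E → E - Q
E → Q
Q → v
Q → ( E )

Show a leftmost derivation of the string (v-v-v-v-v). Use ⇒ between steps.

E ⇒ Q ⇒ (E) ⇒ (E-Q) ⇒ (E-Q-Q) ⇒ (E-Q-Q-Q) ⇒ (E-Q-Q-Q-Q) ⇒ (Q-Q-Q-Q-Q) ⇒ (v-Q-Q-Q-Q) ⇒ (v-v-Q-Q-Q) ⇒ (v-v-v-Q-Q) ⇒ (v-v-v-v-Q) ⇒ (v-v-v-v-v)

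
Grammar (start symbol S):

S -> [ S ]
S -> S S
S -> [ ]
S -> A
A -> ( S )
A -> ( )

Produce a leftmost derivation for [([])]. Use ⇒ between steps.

S ⇒ [S]   [S -> [ S ]]
[S] ⇒ [A]   [S -> A]
[A] ⇒ [(S)]   [A -> ( S )]
[(S)] ⇒ [([])]   [S -> [ ]]

S⇒[S]⇒[A]⇒[(S)]⇒[([])]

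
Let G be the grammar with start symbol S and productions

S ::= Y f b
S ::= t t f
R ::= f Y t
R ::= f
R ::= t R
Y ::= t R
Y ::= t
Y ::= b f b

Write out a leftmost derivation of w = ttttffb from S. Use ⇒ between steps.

S ⇒ Yfb ⇒ tRfb ⇒ ttRfb ⇒ tttRfb ⇒ ttttRfb ⇒ ttttffb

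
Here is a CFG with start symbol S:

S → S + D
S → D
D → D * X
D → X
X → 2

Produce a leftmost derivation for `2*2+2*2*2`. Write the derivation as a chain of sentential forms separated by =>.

S => S+D => D+D => D*X+D => X*X+D => 2*X+D => 2*2+D => 2*2+D*X => 2*2+D*X*X => 2*2+X*X*X => 2*2+2*X*X => 2*2+2*2*X => 2*2+2*2*2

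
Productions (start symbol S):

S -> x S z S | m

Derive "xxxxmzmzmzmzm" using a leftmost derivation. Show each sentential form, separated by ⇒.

S ⇒ xSzS   [S -> x S z S]
xSzS ⇒ xxSzSzS   [S -> x S z S]
xxSzSzS ⇒ xxxSzSzSzS   [S -> x S z S]
xxxSzSzSzS ⇒ xxxxSzSzSzSzS   [S -> x S z S]
xxxxSzSzSzSzS ⇒ xxxxmzSzSzSzS   [S -> m]
xxxxmzSzSzSzS ⇒ xxxxmzmzSzSzS   [S -> m]
xxxxmzmzSzSzS ⇒ xxxxmzmzmzSzS   [S -> m]
xxxxmzmzmzSzS ⇒ xxxxmzmzmzmzS   [S -> m]
xxxxmzmzmzmzS ⇒ xxxxmzmzmzmzm   [S -> m]

S ⇒ xSzS ⇒ xxSzSzS ⇒ xxxSzSzSzS ⇒ xxxxSzSzSzSzS ⇒ xxxxmzSzSzSzS ⇒ xxxxmzmzSzSzS ⇒ xxxxmzmzmzSzS ⇒ xxxxmzmzmzmzS ⇒ xxxxmzmzmzmzm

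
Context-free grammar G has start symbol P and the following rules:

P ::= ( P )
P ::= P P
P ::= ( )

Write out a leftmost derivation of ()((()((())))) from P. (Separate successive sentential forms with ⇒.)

P ⇒ PP   [P ::= P P]
PP ⇒ ()P   [P ::= ( )]
()P ⇒ ()(P)   [P ::= ( P )]
()(P) ⇒ ()((P))   [P ::= ( P )]
()((P)) ⇒ ()((PP))   [P ::= P P]
()((PP)) ⇒ ()((()P))   [P ::= ( )]
()((()P)) ⇒ ()((()(P)))   [P ::= ( P )]
()((()(P))) ⇒ ()((()((P))))   [P ::= ( P )]
()((()((P)))) ⇒ ()((()((()))))   [P ::= ( )]

P ⇒ PP ⇒ ()P ⇒ ()(P) ⇒ ()((P)) ⇒ ()((PP)) ⇒ ()((()P)) ⇒ ()((()(P))) ⇒ ()((()((P)))) ⇒ ()((()((()))))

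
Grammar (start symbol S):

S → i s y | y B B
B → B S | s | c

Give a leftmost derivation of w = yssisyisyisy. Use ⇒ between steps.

S⇒yBB⇒ysB⇒ysBS⇒ysBSS⇒ysBSSS⇒yssSSS⇒yssisySS⇒yssisyisyS⇒yssisyisyisy

S ⇒ yBB   [S → y B B]
yBB ⇒ ysB   [B → s]
ysB ⇒ ysBS   [B → B S]
ysBS ⇒ ysBSS   [B → B S]
ysBSS ⇒ ysBSSS   [B → B S]
ysBSSS ⇒ yssSSS   [B → s]
yssSSS ⇒ yssisySS   [S → i s y]
yssisySS ⇒ yssisyisyS   [S → i s y]
yssisyisyS ⇒ yssisyisyisy   [S → i s y]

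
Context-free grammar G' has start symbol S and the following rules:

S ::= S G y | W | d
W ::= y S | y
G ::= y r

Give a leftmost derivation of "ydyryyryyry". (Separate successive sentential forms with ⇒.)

S ⇒ W   [S ::= W]
W ⇒ yS   [W ::= y S]
yS ⇒ ySGy   [S ::= S G y]
ySGy ⇒ ySGyGy   [S ::= S G y]
ySGyGy ⇒ ySGyGyGy   [S ::= S G y]
ySGyGyGy ⇒ ydGyGyGy   [S ::= d]
ydGyGyGy ⇒ ydyryGyGy   [G ::= y r]
ydyryGyGy ⇒ ydyryyryGy   [G ::= y r]
ydyryyryGy ⇒ ydyryyryyry   [G ::= y r]

S ⇒ W ⇒ yS ⇒ ySGy ⇒ ySGyGy ⇒ ySGyGyGy ⇒ ydGyGyGy ⇒ ydyryGyGy ⇒ ydyryyryGy ⇒ ydyryyryyry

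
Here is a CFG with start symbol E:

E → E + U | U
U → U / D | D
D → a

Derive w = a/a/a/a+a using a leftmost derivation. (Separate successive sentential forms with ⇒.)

E ⇒ E+U ⇒ U+U ⇒ U/D+U ⇒ U/D/D+U ⇒ U/D/D/D+U ⇒ D/D/D/D+U ⇒ a/D/D/D+U ⇒ a/a/D/D+U ⇒ a/a/a/D+U ⇒ a/a/a/a+U ⇒ a/a/a/a+D ⇒ a/a/a/a+a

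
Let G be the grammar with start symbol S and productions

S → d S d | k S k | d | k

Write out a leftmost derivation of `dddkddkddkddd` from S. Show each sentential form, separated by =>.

S => dSd => ddSdd => dddSddd => dddkSkddd => dddkdSdkddd => dddkddSddkddd => dddkddkddkddd

S => dSd   [S → d S d]
dSd => ddSdd   [S → d S d]
ddSdd => dddSddd   [S → d S d]
dddSddd => dddkSkddd   [S → k S k]
dddkSkddd => dddkdSdkddd   [S → d S d]
dddkdSdkddd => dddkddSddkddd   [S → d S d]
dddkddSddkddd => dddkddkddkddd   [S → k]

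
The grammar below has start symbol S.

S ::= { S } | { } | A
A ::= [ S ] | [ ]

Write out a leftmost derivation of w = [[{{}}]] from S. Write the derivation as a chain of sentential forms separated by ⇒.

S⇒A⇒[S]⇒[A]⇒[[S]]⇒[[{S}]]⇒[[{{}}]]

S ⇒ A   [S ::= A]
A ⇒ [S]   [A ::= [ S ]]
[S] ⇒ [A]   [S ::= A]
[A] ⇒ [[S]]   [A ::= [ S ]]
[[S]] ⇒ [[{S}]]   [S ::= { S }]
[[{S}]] ⇒ [[{{}}]]   [S ::= { }]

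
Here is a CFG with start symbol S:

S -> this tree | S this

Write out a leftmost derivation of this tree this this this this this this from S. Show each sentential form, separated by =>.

S => S this   [S -> S this]
S this => S this this   [S -> S this]
S this this => S this this this   [S -> S this]
S this this this => S this this this this   [S -> S this]
S this this this this => S this this this this this   [S -> S this]
S this this this this this => S this this this this this this   [S -> S this]
S this this this this this this => this tree this this this this this this   [S -> this tree]

S => S this => S this this => S this this this => S this this this this => S this this this this this => S this this this this this this => this tree this this this this this this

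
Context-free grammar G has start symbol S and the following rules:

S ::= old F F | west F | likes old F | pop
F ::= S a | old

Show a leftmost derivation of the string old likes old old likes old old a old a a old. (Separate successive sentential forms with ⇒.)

S ⇒ old F F   [S ::= old F F]
old F F ⇒ old S a F   [F ::= S a]
old S a F ⇒ old likes old F a F   [S ::= likes old F]
old likes old F a F ⇒ old likes old S a a F   [F ::= S a]
old likes old S a a F ⇒ old likes old old F F a a F   [S ::= old F F]
old likes old old F F a a F ⇒ old likes old old S a F a a F   [F ::= S a]
old likes old old S a F a a F ⇒ old likes old old likes old F a F a a F   [S ::= likes old F]
old likes old old likes old F a F a a F ⇒ old likes old old likes old old a F a a F   [F ::= old]
old likes old old likes old old a F a a F ⇒ old likes old old likes old old a old a a F   [F ::= old]
old likes old old likes old old a old a a F ⇒ old likes old old likes old old a old a a old   [F ::= old]

S ⇒ old F F ⇒ old S a F ⇒ old likes old F a F ⇒ old likes old S a a F ⇒ old likes old old F F a a F ⇒ old likes old old S a F a a F ⇒ old likes old old likes old F a F a a F ⇒ old likes old old likes old old a F a a F ⇒ old likes old old likes old old a old a a F ⇒ old likes old old likes old old a old a a old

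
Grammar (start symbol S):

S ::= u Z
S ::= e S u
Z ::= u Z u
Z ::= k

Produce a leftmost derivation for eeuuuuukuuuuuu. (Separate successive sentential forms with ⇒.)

S⇒eSu⇒eeSuu⇒eeuZuu⇒eeuuZuuu⇒eeuuuZuuuu⇒eeuuuuZuuuuu⇒eeuuuuuZuuuuuu⇒eeuuuuukuuuuuu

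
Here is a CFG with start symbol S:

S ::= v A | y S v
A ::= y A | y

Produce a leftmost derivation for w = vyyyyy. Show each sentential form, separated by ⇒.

S ⇒ vA ⇒ vyA ⇒ vyyA ⇒ vyyyA ⇒ vyyyyA ⇒ vyyyyy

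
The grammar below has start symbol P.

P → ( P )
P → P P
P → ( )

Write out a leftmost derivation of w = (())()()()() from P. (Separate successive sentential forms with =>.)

P => PP => PPP => PPPP => PPPPP => (P)PPPP => (())PPPP => (())()PPP => (())()()PP => (())()()()P => (())()()()()

P => PP   [P → P P]
PP => PPP   [P → P P]
PPP => PPPP   [P → P P]
PPPP => PPPPP   [P → P P]
PPPPP => (P)PPPP   [P → ( P )]
(P)PPPP => (())PPPP   [P → ( )]
(())PPPP => (())()PPP   [P → ( )]
(())()PPP => (())()()PP   [P → ( )]
(())()()PP => (())()()()P   [P → ( )]
(())()()()P => (())()()()()   [P → ( )]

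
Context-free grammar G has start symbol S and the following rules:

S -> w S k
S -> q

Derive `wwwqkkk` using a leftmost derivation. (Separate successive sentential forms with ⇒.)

S ⇒ wSk   [S -> w S k]
wSk ⇒ wwSkk   [S -> w S k]
wwSkk ⇒ wwwSkkk   [S -> w S k]
wwwSkkk ⇒ wwwqkkk   [S -> q]

S ⇒ wSk ⇒ wwSkk ⇒ wwwSkkk ⇒ wwwqkkk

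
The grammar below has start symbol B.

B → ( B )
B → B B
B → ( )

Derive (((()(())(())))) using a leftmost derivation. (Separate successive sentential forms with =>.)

B => (B)   [B → ( B )]
(B) => ((B))   [B → ( B )]
((B)) => (((B)))   [B → ( B )]
(((B))) => (((BB)))   [B → B B]
(((BB))) => (((()B)))   [B → ( )]
(((()B))) => (((()BB)))   [B → B B]
(((()BB))) => (((()(B)B)))   [B → ( B )]
(((()(B)B))) => (((()(())B)))   [B → ( )]
(((()(())B))) => (((()(())(B))))   [B → ( B )]
(((()(())(B)))) => (((()(())(()))))   [B → ( )]

B=>(B)=>((B))=>(((B)))=>(((BB)))=>(((()B)))=>(((()BB)))=>(((()(B)B)))=>(((()(())B)))=>(((()(())(B))))=>(((()(())(()))))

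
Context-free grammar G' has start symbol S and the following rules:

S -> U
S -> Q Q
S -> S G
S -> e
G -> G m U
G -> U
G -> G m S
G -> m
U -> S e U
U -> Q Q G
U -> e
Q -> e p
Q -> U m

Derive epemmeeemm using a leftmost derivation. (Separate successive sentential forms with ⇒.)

S⇒SG⇒QQG⇒epQG⇒epUmG⇒epSeUmG⇒epSGeUmG⇒epeGeUmG⇒epeGmUeUmG⇒epemmUeUmG⇒epemmeeUmG⇒epemmeeemG⇒epemmeeemm

S ⇒ SG   [S -> S G]
SG ⇒ QQG   [S -> Q Q]
QQG ⇒ epQG   [Q -> e p]
epQG ⇒ epUmG   [Q -> U m]
epUmG ⇒ epSeUmG   [U -> S e U]
epSeUmG ⇒ epSGeUmG   [S -> S G]
epSGeUmG ⇒ epeGeUmG   [S -> e]
epeGeUmG ⇒ epeGmUeUmG   [G -> G m U]
epeGmUeUmG ⇒ epemmUeUmG   [G -> m]
epemmUeUmG ⇒ epemmeeUmG   [U -> e]
epemmeeUmG ⇒ epemmeeemG   [U -> e]
epemmeeemG ⇒ epemmeeemm   [G -> m]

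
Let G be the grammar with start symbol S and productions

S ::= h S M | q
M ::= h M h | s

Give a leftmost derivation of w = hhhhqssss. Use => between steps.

S => hSM => hhSMM => hhhSMMM => hhhhSMMMM => hhhhqMMMM => hhhhqsMMM => hhhhqssMM => hhhhqsssM => hhhhqssss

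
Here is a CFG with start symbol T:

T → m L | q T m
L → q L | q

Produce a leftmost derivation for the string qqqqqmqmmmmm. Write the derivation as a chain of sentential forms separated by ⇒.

T⇒qTm⇒qqTmm⇒qqqTmmm⇒qqqqTmmmm⇒qqqqqTmmmmm⇒qqqqqmLmmmmm⇒qqqqqmqmmmmm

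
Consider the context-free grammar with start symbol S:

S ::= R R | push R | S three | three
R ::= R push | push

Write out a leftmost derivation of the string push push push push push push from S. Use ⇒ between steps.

S ⇒ R R   [S ::= R R]
R R ⇒ R push R   [R ::= R push]
R push R ⇒ R push push R   [R ::= R push]
R push push R ⇒ R push push push R   [R ::= R push]
R push push push R ⇒ R push push push push R   [R ::= R push]
R push push push push R ⇒ push push push push push R   [R ::= push]
push push push push push R ⇒ push push push push push push   [R ::= push]

S ⇒ R R ⇒ R push R ⇒ R push push R ⇒ R push push push R ⇒ R push push push push R ⇒ push push push push push R ⇒ push push push push push push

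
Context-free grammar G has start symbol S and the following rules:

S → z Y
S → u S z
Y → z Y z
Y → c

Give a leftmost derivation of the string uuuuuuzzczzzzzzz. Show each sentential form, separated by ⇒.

S ⇒ uSz ⇒ uuSzz ⇒ uuuSzzz ⇒ uuuuSzzzz ⇒ uuuuuSzzzzz ⇒ uuuuuuSzzzzzz ⇒ uuuuuuzYzzzzzz ⇒ uuuuuuzzYzzzzzzz ⇒ uuuuuuzzczzzzzzz

S ⇒ uSz   [S → u S z]
uSz ⇒ uuSzz   [S → u S z]
uuSzz ⇒ uuuSzzz   [S → u S z]
uuuSzzz ⇒ uuuuSzzzz   [S → u S z]
uuuuSzzzz ⇒ uuuuuSzzzzz   [S → u S z]
uuuuuSzzzzz ⇒ uuuuuuSzzzzzz   [S → u S z]
uuuuuuSzzzzzz ⇒ uuuuuuzYzzzzzz   [S → z Y]
uuuuuuzYzzzzzz ⇒ uuuuuuzzYzzzzzzz   [Y → z Y z]
uuuuuuzzYzzzzzzz ⇒ uuuuuuzzczzzzzzz   [Y → c]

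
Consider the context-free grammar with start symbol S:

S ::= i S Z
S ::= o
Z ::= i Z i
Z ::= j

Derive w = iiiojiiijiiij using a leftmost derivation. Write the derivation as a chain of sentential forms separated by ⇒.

S ⇒ iSZ ⇒ iiSZZ ⇒ iiiSZZZ ⇒ iiioZZZ ⇒ iiiojZZ ⇒ iiiojiZiZ ⇒ iiiojiiZiiZ ⇒ iiiojiiiZiiiZ ⇒ iiiojiiijiiiZ ⇒ iiiojiiijiiij

S ⇒ iSZ   [S ::= i S Z]
iSZ ⇒ iiSZZ   [S ::= i S Z]
iiSZZ ⇒ iiiSZZZ   [S ::= i S Z]
iiiSZZZ ⇒ iiioZZZ   [S ::= o]
iiioZZZ ⇒ iiiojZZ   [Z ::= j]
iiiojZZ ⇒ iiiojiZiZ   [Z ::= i Z i]
iiiojiZiZ ⇒ iiiojiiZiiZ   [Z ::= i Z i]
iiiojiiZiiZ ⇒ iiiojiiiZiiiZ   [Z ::= i Z i]
iiiojiiiZiiiZ ⇒ iiiojiiijiiiZ   [Z ::= j]
iiiojiiijiiiZ ⇒ iiiojiiijiiij   [Z ::= j]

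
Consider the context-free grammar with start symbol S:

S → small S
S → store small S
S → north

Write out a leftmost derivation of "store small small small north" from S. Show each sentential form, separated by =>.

S => store small S => store small small S => store small small small S => store small small small north

S => store small S   [S → store small S]
store small S => store small small S   [S → small S]
store small small S => store small small small S   [S → small S]
store small small small S => store small small small north   [S → north]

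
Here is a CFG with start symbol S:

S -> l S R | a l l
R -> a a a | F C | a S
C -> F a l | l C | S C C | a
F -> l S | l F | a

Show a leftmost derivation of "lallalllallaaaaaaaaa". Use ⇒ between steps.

S ⇒ lSR   [S -> l S R]
lSR ⇒ lallR   [S -> a l l]
lallR ⇒ lallaS   [R -> a S]
lallaS ⇒ lallalSR   [S -> l S R]
lallalSR ⇒ lallallSRR   [S -> l S R]
lallallSRR ⇒ lallalllSRRR   [S -> l S R]
lallalllSRRR ⇒ lallalllallRRR   [S -> a l l]
lallalllallRRR ⇒ lallalllallaaaRR   [R -> a a a]
lallalllallaaaRR ⇒ lallalllallaaaaaaR   [R -> a a a]
lallalllallaaaaaaR ⇒ lallalllallaaaaaaaaa   [R -> a a a]

S⇒lSR⇒lallR⇒lallaS⇒lallalSR⇒lallallSRR⇒lallalllSRRR⇒lallalllallRRR⇒lallalllallaaaRR⇒lallalllallaaaaaaR⇒lallalllallaaaaaaaaa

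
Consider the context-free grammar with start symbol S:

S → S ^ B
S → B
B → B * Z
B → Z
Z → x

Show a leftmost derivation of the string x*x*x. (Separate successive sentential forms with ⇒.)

S ⇒ B ⇒ B*Z ⇒ B*Z*Z ⇒ Z*Z*Z ⇒ x*Z*Z ⇒ x*x*Z ⇒ x*x*x

S ⇒ B   [S → B]
B ⇒ B*Z   [B → B * Z]
B*Z ⇒ B*Z*Z   [B → B * Z]
B*Z*Z ⇒ Z*Z*Z   [B → Z]
Z*Z*Z ⇒ x*Z*Z   [Z → x]
x*Z*Z ⇒ x*x*Z   [Z → x]
x*x*Z ⇒ x*x*x   [Z → x]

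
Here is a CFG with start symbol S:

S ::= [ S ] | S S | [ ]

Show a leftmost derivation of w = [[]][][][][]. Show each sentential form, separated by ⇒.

S⇒SS⇒[S]S⇒[[]]S⇒[[]]SS⇒[[]]SSS⇒[[]]SSSS⇒[[]][]SSS⇒[[]][][]SS⇒[[]][][][]S⇒[[]][][][][]

S ⇒ SS   [S ::= S S]
SS ⇒ [S]S   [S ::= [ S ]]
[S]S ⇒ [[]]S   [S ::= [ ]]
[[]]S ⇒ [[]]SS   [S ::= S S]
[[]]SS ⇒ [[]]SSS   [S ::= S S]
[[]]SSS ⇒ [[]]SSSS   [S ::= S S]
[[]]SSSS ⇒ [[]][]SSS   [S ::= [ ]]
[[]][]SSS ⇒ [[]][][]SS   [S ::= [ ]]
[[]][][]SS ⇒ [[]][][][]S   [S ::= [ ]]
[[]][][][]S ⇒ [[]][][][][]   [S ::= [ ]]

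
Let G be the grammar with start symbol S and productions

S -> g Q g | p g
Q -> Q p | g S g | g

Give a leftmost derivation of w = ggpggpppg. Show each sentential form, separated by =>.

S => gQg => gQpg => gQppg => gQpppg => ggSgpppg => ggpggpppg

S => gQg   [S -> g Q g]
gQg => gQpg   [Q -> Q p]
gQpg => gQppg   [Q -> Q p]
gQppg => gQpppg   [Q -> Q p]
gQpppg => ggSgpppg   [Q -> g S g]
ggSgpppg => ggpggpppg   [S -> p g]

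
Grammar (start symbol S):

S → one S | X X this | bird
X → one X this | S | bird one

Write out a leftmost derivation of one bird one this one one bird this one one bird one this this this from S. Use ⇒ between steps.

S ⇒ X X this ⇒ S X this ⇒ X X this X this ⇒ one X this X this X this ⇒ one bird one this X this X this ⇒ one bird one this S this X this ⇒ one bird one this one S this X this ⇒ one bird one this one one S this X this ⇒ one bird one this one one bird this X this ⇒ one bird one this one one bird this one X this this ⇒ one bird one this one one bird this one one X this this this ⇒ one bird one this one one bird this one one bird one this this this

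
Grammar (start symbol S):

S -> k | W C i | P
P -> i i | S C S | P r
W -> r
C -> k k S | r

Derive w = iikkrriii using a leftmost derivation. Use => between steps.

S => P   [S -> P]
P => SCS   [P -> S C S]
SCS => PCS   [S -> P]
PCS => iiCS   [P -> i i]
iiCS => iikkSS   [C -> k k S]
iikkSS => iikkWCiS   [S -> W C i]
iikkWCiS => iikkrCiS   [W -> r]
iikkrCiS => iikkrriS   [C -> r]
iikkrriS => iikkrriP   [S -> P]
iikkrriP => iikkrriii   [P -> i i]

S => P => SCS => PCS => iiCS => iikkSS => iikkWCiS => iikkrCiS => iikkrriS => iikkrriP => iikkrriii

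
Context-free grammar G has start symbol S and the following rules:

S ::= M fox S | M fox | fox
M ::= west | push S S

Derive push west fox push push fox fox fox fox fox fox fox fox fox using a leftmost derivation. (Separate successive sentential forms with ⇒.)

S ⇒ M fox S   [S ::= M fox S]
M fox S ⇒ push S S fox S   [M ::= push S S]
push S S fox S ⇒ push M fox S S fox S   [S ::= M fox S]
push M fox S S fox S ⇒ push west fox S S fox S   [M ::= west]
push west fox S S fox S ⇒ push west fox M fox S fox S   [S ::= M fox]
push west fox M fox S fox S ⇒ push west fox push S S fox S fox S   [M ::= push S S]
push west fox push S S fox S fox S ⇒ push west fox push M fox S S fox S fox S   [S ::= M fox S]
push west fox push M fox S S fox S fox S ⇒ push west fox push push S S fox S S fox S fox S   [M ::= push S S]
push west fox push push S S fox S S fox S fox S ⇒ push west fox push push fox S fox S S fox S fox S   [S ::= fox]
push west fox push push fox S fox S S fox S fox S ⇒ push west fox push push fox fox fox S S fox S fox S   [S ::= fox]
push west fox push push fox fox fox S S fox S fox S ⇒ push west fox push push fox fox fox fox S fox S fox S   [S ::= fox]
push west fox push push fox fox fox fox S fox S fox S ⇒ push west fox push push fox fox fox fox fox fox S fox S   [S ::= fox]
push west fox push push fox fox fox fox fox fox S fox S ⇒ push west fox push push fox fox fox fox fox fox fox fox S   [S ::= fox]
push west fox push push fox fox fox fox fox fox fox fox S ⇒ push west fox push push fox fox fox fox fox fox fox fox fox   [S ::= fox]

S ⇒ M fox S ⇒ push S S fox S ⇒ push M fox S S fox S ⇒ push west fox S S fox S ⇒ push west fox M fox S fox S ⇒ push west fox push S S fox S fox S ⇒ push west fox push M fox S S fox S fox S ⇒ push west fox push push S S fox S S fox S fox S ⇒ push west fox push push fox S fox S S fox S fox S ⇒ push west fox push push fox fox fox S S fox S fox S ⇒ push west fox push push fox fox fox fox S fox S fox S ⇒ push west fox push push fox fox fox fox fox fox S fox S ⇒ push west fox push push fox fox fox fox fox fox fox fox S ⇒ push west fox push push fox fox fox fox fox fox fox fox fox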